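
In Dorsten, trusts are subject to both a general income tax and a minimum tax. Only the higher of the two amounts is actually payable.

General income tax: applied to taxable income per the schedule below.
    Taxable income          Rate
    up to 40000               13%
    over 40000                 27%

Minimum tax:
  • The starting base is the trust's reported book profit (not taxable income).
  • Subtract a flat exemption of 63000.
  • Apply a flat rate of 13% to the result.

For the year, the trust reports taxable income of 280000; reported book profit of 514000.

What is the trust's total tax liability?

70000

Minimum tax:
  Base (reported book profit): 514000
  Less exemption 63000 → base 451000
  451000 × 13% = 58630

General income tax:
  40000 × 13% = 5200
  240000 × 27% = 64800
  → 70000

70000 > 58630, so the general income tax governs.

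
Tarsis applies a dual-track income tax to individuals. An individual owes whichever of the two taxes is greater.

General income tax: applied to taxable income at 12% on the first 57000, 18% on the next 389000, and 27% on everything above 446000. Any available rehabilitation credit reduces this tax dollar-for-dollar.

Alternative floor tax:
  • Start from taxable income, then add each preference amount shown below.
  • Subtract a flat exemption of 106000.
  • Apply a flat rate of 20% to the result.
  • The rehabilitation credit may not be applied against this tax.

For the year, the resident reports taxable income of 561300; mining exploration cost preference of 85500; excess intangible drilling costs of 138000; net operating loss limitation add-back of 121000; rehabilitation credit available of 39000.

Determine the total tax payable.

Alternative floor tax:
  Adjusted income: 561300 + 85500 + 138000 + 121000 = 905800
  Less exemption 106000 → base 799800
  799800 × 20% = 159960

General income tax:
  57000 × 12% = 6840
  389000 × 18% = 70020
  115300 × 27% = 31131
  → 107991
  Less rehabilitation credit 39000 → 68991

159960 > 68991, so the alternative floor tax is the binding amount.

159960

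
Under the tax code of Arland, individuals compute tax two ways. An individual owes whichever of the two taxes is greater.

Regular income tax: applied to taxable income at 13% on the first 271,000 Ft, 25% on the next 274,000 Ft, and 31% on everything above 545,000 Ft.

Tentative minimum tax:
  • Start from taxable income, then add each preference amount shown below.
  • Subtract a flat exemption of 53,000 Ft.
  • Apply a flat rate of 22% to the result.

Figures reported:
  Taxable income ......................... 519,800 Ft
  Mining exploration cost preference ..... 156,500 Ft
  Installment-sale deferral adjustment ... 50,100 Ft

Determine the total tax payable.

148,148 Ft

Regular income tax:
  271,000 Ft × 13% = 35,230 Ft
  248,800 Ft × 25% = 62,200 Ft
  → 97,430 Ft

Tentative minimum tax:
  Adjusted income: 519,800 Ft + 156,500 Ft + 50,100 Ft = 726,400 Ft
  Less exemption 53,000 Ft → base 673,400 Ft
  673,400 Ft × 22% = 148,148 Ft

148,148 Ft > 97,430 Ft, so the tentative minimum tax is the binding amount.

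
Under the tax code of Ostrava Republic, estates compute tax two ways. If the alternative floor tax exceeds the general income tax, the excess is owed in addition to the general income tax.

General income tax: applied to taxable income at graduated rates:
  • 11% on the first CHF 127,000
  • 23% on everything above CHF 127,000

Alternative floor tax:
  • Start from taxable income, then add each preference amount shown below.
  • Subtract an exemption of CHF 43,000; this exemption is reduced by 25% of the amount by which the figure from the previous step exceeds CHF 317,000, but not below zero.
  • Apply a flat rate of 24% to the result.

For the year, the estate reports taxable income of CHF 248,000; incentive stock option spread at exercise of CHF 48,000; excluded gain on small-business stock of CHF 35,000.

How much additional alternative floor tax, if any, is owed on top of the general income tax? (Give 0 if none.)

General income tax:
  CHF 127,000 × 11% = CHF 13,970
  CHF 121,000 × 23% = CHF 27,830
  → CHF 41,800

Alternative floor tax:
  Adjusted income: CHF 248,000 + CHF 48,000 + CHF 35,000 = CHF 331,000
  Exemption: CHF 43,000 − 25% × (CHF 331,000 − CHF 317,000) = CHF 43,000 − CHF 3,500 = CHF 39,500
  Base: CHF 331,000 − CHF 39,500 = CHF 291,500
  CHF 291,500 × 24% = CHF 69,960

Excess of alternative floor tax over general income tax: CHF 69,960 − CHF 41,800 = CHF 28,160.

CHF 28,160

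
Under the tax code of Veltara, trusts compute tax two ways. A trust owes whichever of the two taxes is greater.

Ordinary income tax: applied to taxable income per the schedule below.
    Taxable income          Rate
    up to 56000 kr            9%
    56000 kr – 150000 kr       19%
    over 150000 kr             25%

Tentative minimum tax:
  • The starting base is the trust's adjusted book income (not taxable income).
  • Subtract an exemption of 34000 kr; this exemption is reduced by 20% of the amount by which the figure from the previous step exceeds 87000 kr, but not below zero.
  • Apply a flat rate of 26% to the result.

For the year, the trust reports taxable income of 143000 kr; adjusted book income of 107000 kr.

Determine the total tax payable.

Tentative minimum tax:
  Base (adjusted book income): 107000 kr
  Exemption: 34000 kr − 20% × (107000 kr − 87000 kr) = 34000 kr − 4000 kr = 30000 kr
  Base: 107000 kr − 30000 kr = 77000 kr
  77000 kr × 26% = 20020 kr

Ordinary income tax:
  56000 kr × 9% = 5040 kr
  87000 kr × 19% = 16530 kr
  → 21570 kr

21570 kr > 20020 kr, so the ordinary income tax governs.

21570 kr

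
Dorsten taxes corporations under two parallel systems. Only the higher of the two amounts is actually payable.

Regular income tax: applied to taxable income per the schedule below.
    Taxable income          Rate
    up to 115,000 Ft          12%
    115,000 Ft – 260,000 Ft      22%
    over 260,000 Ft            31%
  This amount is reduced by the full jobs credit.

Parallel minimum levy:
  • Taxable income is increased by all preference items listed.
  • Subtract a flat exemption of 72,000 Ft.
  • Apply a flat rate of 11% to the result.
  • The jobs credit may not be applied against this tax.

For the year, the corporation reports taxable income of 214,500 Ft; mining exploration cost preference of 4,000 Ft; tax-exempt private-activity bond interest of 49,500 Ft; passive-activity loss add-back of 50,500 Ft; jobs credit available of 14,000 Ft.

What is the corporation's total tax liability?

Parallel minimum levy:
  Adjusted income: 214,500 Ft + 4,000 Ft + 49,500 Ft + 50,500 Ft = 318,500 Ft
  Less exemption 72,000 Ft → base 246,500 Ft
  246,500 Ft × 11% = 27,115 Ft

Regular income tax:
  115,000 Ft × 12% = 13,800 Ft
  99,500 Ft × 22% = 21,890 Ft
  → 35,690 Ft
  Less jobs credit 14,000 Ft → 21,690 Ft

27,115 Ft > 21,690 Ft, so the parallel minimum levy is the binding amount.

27,115 Ft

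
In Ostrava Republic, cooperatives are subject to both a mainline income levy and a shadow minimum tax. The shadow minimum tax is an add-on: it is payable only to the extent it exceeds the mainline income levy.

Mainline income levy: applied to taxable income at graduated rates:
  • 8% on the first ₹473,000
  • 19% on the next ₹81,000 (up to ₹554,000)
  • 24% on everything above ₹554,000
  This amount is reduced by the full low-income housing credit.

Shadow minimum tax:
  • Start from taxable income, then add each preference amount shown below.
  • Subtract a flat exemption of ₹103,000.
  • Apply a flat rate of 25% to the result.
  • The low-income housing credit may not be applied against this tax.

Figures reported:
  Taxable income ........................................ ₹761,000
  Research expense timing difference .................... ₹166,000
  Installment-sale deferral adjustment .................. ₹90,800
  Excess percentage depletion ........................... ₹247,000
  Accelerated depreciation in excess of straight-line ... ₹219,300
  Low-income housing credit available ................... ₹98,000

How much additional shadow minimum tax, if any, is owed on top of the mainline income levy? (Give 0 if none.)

Mainline income levy:
  ₹473,000 × 8% = ₹37,840
  ₹81,000 × 19% = ₹15,390
  ₹207,000 × 24% = ₹49,680
  → ₹102,910
  Less low-income housing credit ₹98,000 → ₹4,910

Shadow minimum tax:
  Adjusted income: ₹761,000 + ₹166,000 + ₹90,800 + ₹247,000 + ₹219,300 = ₹1,484,100
  Less exemption ₹103,000 → base ₹1,381,100
  ₹1,381,100 × 25% = ₹345,275

Excess of shadow minimum tax over mainline income levy: ₹345,275 − ₹4,910 = ₹340,365.

₹340,365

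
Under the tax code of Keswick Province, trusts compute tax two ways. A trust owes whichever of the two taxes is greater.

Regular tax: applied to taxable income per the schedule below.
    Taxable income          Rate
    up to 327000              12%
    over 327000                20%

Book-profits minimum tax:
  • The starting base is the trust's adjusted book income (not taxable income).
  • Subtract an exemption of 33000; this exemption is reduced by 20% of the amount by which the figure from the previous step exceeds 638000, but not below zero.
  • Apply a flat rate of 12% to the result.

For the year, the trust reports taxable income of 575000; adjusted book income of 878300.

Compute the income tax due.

Regular tax:
  327000 × 12% = 39240
  248000 × 20% = 49600
  → 88840

Book-profits minimum tax:
  Base (adjusted book income): 878300
  Exemption: 20% × (878300 − 638000) = 48060 ≥ 33000, so the exemption is fully phased out
  Base: 878300 − 0 = 878300
  878300 × 12% = 105396

105396 > 88840, so the book-profits minimum tax is the binding amount.

105396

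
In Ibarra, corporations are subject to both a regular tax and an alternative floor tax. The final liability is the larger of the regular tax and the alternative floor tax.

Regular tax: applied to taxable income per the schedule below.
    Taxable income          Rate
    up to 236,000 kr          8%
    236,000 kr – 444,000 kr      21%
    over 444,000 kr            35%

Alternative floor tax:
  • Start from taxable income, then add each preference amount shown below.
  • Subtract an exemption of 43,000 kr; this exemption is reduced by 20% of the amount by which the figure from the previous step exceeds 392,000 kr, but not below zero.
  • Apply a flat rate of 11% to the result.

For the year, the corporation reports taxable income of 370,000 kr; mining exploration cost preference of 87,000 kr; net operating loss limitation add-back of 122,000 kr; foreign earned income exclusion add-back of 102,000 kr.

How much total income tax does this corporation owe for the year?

74,910 kr

Alternative floor tax:
  Adjusted income: 370,000 kr + 87,000 kr + 122,000 kr + 102,000 kr = 681,000 kr
  Exemption: 20% × (681,000 kr − 392,000 kr) = 57,800 kr ≥ 43,000 kr, so the exemption is fully phased out
  Base: 681,000 kr − 0 kr = 681,000 kr
  681,000 kr × 11% = 74,910 kr

Regular tax:
  236,000 kr × 8% = 18,880 kr
  134,000 kr × 21% = 28,140 kr
  → 47,020 kr

74,910 kr > 47,020 kr, so the alternative floor tax is the binding amount.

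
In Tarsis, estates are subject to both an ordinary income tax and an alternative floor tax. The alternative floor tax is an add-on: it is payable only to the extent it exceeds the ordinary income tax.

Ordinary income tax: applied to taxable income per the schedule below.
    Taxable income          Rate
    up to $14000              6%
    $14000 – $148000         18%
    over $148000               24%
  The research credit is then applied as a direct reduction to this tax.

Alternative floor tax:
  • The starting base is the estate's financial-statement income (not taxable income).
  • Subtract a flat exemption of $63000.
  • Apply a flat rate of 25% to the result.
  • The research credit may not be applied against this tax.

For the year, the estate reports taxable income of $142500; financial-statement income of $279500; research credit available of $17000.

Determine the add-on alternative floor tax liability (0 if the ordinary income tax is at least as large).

Alternative floor tax:
  Base (financial-statement income): $279500
  Less exemption $63000 → base $216500
  $216500 × 25% = $54125

Ordinary income tax:
  $14000 × 6% = $840
  $128500 × 18% = $23130
  → $23970
  Less research credit $17000 → $6970

Excess of alternative floor tax over ordinary income tax: $54125 − $6970 = $47155.

$47155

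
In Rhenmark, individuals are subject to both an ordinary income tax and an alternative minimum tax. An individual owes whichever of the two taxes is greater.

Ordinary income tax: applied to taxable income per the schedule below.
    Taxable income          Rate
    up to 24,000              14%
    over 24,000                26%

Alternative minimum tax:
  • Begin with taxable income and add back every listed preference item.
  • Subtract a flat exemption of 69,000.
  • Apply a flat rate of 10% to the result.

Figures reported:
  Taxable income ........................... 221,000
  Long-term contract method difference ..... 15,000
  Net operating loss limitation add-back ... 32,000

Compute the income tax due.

Ordinary income tax:
  24,000 × 14% = 3,360
  197,000 × 26% = 51,220
  → 54,580

Alternative minimum tax:
  Adjusted income: 221,000 + 15,000 + 32,000 = 268,000
  Less exemption 69,000 → base 199,000
  199,000 × 10% = 19,900

54,580 > 19,900, so the ordinary income tax governs.

54,580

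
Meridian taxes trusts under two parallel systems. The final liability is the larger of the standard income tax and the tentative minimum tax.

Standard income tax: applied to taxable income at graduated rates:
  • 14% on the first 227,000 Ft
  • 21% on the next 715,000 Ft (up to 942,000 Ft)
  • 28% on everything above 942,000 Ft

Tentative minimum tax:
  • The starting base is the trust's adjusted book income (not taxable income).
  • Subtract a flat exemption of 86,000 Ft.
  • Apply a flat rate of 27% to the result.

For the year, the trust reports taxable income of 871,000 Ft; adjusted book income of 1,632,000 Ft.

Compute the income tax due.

417,420 Ft

Standard income tax:
  227,000 Ft × 14% = 31,780 Ft
  644,000 Ft × 21% = 135,240 Ft
  → 167,020 Ft

Tentative minimum tax:
  Base (adjusted book income): 1,632,000 Ft
  Less exemption 86,000 Ft → base 1,546,000 Ft
  1,546,000 Ft × 27% = 417,420 Ft

417,420 Ft > 167,020 Ft, so the tentative minimum tax is the binding amount.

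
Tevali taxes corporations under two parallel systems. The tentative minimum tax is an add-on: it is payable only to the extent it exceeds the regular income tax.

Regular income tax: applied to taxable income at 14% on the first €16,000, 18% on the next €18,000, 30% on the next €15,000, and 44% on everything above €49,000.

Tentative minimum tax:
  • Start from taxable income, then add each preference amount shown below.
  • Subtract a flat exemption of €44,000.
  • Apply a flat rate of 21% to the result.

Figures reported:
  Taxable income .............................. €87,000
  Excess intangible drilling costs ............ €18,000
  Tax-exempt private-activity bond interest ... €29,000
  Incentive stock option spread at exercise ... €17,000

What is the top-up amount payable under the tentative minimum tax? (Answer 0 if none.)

Tentative minimum tax:
  Adjusted income: €87,000 + €18,000 + €29,000 + €17,000 = €151,000
  Less exemption €44,000 → base €107,000
  €107,000 × 21% = €22,470

Regular income tax:
  €16,000 × 14% = €2,240
  €18,000 × 18% = €3,240
  €15,000 × 30% = €4,500
  €38,000 × 44% = €16,720
  → €26,700

€22,470 ≤ €26,700, so no add-on is due.

€0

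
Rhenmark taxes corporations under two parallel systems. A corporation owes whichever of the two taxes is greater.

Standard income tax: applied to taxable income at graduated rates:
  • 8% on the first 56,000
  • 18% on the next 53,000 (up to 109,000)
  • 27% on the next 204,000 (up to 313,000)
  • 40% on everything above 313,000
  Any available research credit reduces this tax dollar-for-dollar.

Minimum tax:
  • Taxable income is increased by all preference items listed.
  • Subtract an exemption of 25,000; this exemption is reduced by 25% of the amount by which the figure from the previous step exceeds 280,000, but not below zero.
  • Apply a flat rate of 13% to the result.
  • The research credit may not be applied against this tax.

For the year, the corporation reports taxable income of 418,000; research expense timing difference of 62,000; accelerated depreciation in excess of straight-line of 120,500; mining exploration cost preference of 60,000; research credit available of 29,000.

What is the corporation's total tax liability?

85,865

Minimum tax:
  Adjusted income: 418,000 + 62,000 + 120,500 + 60,000 = 660,500
  Exemption: 25% × (660,500 − 280,000) = 95,125 ≥ 25,000, so the exemption is fully phased out
  Base: 660,500 − 0 = 660,500
  660,500 × 13% = 85,865

Standard income tax:
  56,000 × 8% = 4,480
  53,000 × 18% = 9,540
  204,000 × 27% = 55,080
  105,000 × 40% = 42,000
  → 111,100
  Less research credit 29,000 → 82,100

85,865 > 82,100, so the minimum tax is the binding amount.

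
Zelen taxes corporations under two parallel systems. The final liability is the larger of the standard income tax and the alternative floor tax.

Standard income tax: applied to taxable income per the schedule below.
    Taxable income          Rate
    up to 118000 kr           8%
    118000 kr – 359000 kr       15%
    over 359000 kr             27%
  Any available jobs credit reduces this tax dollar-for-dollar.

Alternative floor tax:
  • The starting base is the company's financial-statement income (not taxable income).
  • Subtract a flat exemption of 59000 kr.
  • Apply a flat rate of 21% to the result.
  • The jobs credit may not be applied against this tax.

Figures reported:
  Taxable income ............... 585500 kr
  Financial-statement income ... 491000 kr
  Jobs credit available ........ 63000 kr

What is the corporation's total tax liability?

Standard income tax:
  118000 kr × 8% = 9440 kr
  241000 kr × 15% = 36150 kr
  226500 kr × 27% = 61155 kr
  → 106745 kr
  Less jobs credit 63000 kr → 43745 kr

Alternative floor tax:
  Base (financial-statement income): 491000 kr
  Less exemption 59000 kr → base 432000 kr
  432000 kr × 21% = 90720 kr

90720 kr > 43745 kr, so the alternative floor tax is the binding amount.

90720 kr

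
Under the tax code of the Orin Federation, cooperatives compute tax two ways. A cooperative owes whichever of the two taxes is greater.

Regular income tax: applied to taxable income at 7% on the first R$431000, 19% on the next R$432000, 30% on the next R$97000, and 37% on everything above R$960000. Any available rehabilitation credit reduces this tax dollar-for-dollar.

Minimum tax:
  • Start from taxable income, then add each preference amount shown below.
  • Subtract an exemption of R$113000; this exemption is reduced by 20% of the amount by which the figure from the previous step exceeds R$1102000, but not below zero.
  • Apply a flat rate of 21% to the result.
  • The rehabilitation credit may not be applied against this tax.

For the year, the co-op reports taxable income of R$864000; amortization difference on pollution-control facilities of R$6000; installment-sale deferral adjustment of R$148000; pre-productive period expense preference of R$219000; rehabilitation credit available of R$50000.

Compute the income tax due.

R$241710

Regular income tax:
  R$431000 × 7% = R$30170
  R$432000 × 19% = R$82080
  R$1000 × 30% = R$300
  → R$112550
  Less rehabilitation credit R$50000 → R$62550

Minimum tax:
  Adjusted income: R$864000 + R$6000 + R$148000 + R$219000 = R$1237000
  Exemption: R$113000 − 20% × (R$1237000 − R$1102000) = R$113000 − R$27000 = R$86000
  Base: R$1237000 − R$86000 = R$1151000
  R$1151000 × 21% = R$241710

R$241710 > R$62550, so the minimum tax is the binding amount.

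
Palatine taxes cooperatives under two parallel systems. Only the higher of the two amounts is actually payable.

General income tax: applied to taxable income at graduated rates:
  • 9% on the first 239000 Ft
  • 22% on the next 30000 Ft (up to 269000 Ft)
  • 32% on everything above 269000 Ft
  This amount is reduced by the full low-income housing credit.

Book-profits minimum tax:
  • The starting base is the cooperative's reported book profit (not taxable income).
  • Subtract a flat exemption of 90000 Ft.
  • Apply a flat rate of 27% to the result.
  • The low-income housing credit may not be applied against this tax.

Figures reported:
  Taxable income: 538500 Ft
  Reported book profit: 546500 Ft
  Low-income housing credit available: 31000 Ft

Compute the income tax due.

123255 Ft

Book-profits minimum tax:
  Base (reported book profit): 546500 Ft
  Less exemption 90000 Ft → base 456500 Ft
  456500 Ft × 27% = 123255 Ft

General income tax:
  239000 Ft × 9% = 21510 Ft
  30000 Ft × 22% = 6600 Ft
  269500 Ft × 32% = 86240 Ft
  → 114350 Ft
  Less low-income housing credit 31000 Ft → 83350 Ft

123255 Ft > 83350 Ft, so the book-profits minimum tax is the binding amount.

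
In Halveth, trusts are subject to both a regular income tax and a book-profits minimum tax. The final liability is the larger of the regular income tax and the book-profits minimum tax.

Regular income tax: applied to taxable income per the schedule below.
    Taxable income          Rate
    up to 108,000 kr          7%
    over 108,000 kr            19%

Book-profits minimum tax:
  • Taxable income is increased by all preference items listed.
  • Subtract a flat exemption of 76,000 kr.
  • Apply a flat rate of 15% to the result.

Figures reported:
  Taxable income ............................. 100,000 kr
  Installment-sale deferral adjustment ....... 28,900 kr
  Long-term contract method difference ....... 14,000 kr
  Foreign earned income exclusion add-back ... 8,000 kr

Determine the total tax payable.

11,235 kr

Book-profits minimum tax:
  Adjusted income: 100,000 kr + 28,900 kr + 14,000 kr + 8,000 kr = 150,900 kr
  Less exemption 76,000 kr → base 74,900 kr
  74,900 kr × 15% = 11,235 kr

Regular income tax:
  100,000 kr × 7% = 7,000 kr

11,235 kr > 7,000 kr, so the book-profits minimum tax is the binding amount.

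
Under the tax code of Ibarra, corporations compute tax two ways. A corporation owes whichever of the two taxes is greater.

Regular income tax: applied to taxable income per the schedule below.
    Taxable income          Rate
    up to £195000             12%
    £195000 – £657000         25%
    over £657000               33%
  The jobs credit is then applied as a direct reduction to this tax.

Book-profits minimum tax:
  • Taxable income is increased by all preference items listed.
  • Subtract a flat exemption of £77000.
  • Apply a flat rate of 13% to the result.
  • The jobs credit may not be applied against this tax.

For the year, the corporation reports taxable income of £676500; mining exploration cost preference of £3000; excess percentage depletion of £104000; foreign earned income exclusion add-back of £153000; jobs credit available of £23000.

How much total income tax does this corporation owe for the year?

£122335

Regular income tax:
  £195000 × 12% = £23400
  £462000 × 25% = £115500
  £19500 × 33% = £6435
  → £145335
  Less jobs credit £23000 → £122335

Book-profits minimum tax:
  Adjusted income: £676500 + £3000 + £104000 + £153000 = £936500
  Less exemption £77000 → base £859500
  £859500 × 13% = £111735

£122335 > £111735, so the regular income tax governs.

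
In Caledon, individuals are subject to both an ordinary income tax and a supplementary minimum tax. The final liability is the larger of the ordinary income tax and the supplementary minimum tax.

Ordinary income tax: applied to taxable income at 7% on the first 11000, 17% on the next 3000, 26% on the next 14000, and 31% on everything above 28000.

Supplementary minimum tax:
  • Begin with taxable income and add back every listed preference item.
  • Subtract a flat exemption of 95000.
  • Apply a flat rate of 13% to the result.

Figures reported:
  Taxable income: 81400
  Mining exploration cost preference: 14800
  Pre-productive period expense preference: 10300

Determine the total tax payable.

Ordinary income tax:
  11000 × 7% = 770
  3000 × 17% = 510
  14000 × 26% = 3640
  53400 × 31% = 16554
  → 21474

Supplementary minimum tax:
  Adjusted income: 81400 + 14800 + 10300 = 106500
  Less exemption 95000 → base 11500
  11500 × 13% = 1495

21474 > 1495, so the ordinary income tax governs.

21474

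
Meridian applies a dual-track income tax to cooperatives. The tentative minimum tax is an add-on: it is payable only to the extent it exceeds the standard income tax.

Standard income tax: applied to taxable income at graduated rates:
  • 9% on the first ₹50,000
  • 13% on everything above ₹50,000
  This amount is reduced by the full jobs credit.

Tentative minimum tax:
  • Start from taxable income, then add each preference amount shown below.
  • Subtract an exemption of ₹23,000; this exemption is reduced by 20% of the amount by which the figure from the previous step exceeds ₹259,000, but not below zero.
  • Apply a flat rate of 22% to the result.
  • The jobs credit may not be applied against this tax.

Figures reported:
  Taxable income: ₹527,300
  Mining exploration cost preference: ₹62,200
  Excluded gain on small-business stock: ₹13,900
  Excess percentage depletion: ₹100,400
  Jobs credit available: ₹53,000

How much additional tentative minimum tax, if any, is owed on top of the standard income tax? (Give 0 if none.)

Standard income tax:
  ₹50,000 × 9% = ₹4,500
  ₹477,300 × 13% = ₹62,049
  → ₹66,549
  Less jobs credit ₹53,000 → ₹13,549

Tentative minimum tax:
  Adjusted income: ₹527,300 + ₹62,200 + ₹13,900 + ₹100,400 = ₹703,800
  Exemption: 20% × (₹703,800 − ₹259,000) = ₹88,960 ≥ ₹23,000, so the exemption is fully phased out
  Base: ₹703,800 − ₹0 = ₹703,800
  ₹703,800 × 22% = ₹154,836

Excess of tentative minimum tax over standard income tax: ₹154,836 − ₹13,549 = ₹141,287.

₹141,287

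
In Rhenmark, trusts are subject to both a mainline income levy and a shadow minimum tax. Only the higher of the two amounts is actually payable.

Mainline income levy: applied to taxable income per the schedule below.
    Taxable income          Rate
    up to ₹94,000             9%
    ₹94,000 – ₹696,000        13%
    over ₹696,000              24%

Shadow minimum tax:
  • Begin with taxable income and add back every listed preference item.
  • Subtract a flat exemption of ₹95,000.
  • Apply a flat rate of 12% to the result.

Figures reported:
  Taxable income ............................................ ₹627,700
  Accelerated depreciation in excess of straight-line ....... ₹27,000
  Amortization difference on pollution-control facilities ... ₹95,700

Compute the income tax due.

₹78,648

Shadow minimum tax:
  Adjusted income: ₹627,700 + ₹27,000 + ₹95,700 = ₹750,400
  Less exemption ₹95,000 → base ₹655,400
  ₹655,400 × 12% = ₹78,648

Mainline income levy:
  ₹94,000 × 9% = ₹8,460
  ₹533,700 × 13% = ₹69,381
  → ₹77,841

₹78,648 > ₹77,841, so the shadow minimum tax is the binding amount.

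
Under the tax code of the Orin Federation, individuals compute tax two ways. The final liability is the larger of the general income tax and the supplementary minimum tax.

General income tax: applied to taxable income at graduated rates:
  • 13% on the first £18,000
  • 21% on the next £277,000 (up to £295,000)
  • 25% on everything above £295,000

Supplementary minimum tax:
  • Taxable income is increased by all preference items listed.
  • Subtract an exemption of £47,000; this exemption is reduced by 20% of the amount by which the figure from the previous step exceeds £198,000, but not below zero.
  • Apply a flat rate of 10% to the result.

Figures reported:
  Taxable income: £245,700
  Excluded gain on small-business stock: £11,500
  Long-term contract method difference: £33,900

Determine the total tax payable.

Supplementary minimum tax:
  Adjusted income: £245,700 + £11,500 + £33,900 = £291,100
  Exemption: £47,000 − 20% × (£291,100 − £198,000) = £47,000 − £18,620 = £28,380
  Base: £291,100 − £28,380 = £262,720
  £262,720 × 10% = £26,272

General income tax:
  £18,000 × 13% = £2,340
  £227,700 × 21% = £47,817
  → £50,157

£50,157 > £26,272, so the general income tax governs.

£50,157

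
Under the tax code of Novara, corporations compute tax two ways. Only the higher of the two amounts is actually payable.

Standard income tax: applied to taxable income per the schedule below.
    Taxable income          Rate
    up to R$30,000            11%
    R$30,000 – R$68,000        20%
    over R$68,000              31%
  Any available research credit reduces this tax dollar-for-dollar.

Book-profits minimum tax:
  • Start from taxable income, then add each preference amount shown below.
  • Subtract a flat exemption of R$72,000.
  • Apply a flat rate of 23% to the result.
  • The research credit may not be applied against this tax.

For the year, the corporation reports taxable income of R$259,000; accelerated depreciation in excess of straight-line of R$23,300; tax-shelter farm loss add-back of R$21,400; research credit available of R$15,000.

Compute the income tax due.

Book-profits minimum tax:
  Adjusted income: R$259,000 + R$23,300 + R$21,400 = R$303,700
  Less exemption R$72,000 → base R$231,700
  R$231,700 × 23% = R$53,291

Standard income tax:
  R$30,000 × 11% = R$3,300
  R$38,000 × 20% = R$7,600
  R$191,000 × 31% = R$59,210
  → R$70,110
  Less research credit R$15,000 → R$55,110

R$55,110 > R$53,291, so the standard income tax governs.

R$55,110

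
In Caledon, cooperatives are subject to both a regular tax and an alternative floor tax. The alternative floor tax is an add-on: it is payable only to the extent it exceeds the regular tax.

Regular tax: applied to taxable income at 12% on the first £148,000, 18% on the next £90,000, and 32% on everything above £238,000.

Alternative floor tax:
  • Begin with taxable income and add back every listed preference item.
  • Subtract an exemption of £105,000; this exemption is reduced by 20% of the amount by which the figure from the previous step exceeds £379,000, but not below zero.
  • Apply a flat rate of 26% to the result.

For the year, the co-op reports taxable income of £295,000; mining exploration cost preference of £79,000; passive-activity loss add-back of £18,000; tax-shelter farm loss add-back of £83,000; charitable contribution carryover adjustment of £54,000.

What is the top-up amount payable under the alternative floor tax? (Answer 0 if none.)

Regular tax:
  £148,000 × 12% = £17,760
  £90,000 × 18% = £16,200
  £57,000 × 32% = £18,240
  → £52,200

Alternative floor tax:
  Adjusted income: £295,000 + £79,000 + £18,000 + £83,000 + £54,000 = £529,000
  Exemption: £105,000 − 20% × (£529,000 − £379,000) = £105,000 − £30,000 = £75,000
  Base: £529,000 − £75,000 = £454,000
  £454,000 × 26% = £118,040

Excess of alternative floor tax over regular tax: £118,040 − £52,200 = £65,840.

£65,840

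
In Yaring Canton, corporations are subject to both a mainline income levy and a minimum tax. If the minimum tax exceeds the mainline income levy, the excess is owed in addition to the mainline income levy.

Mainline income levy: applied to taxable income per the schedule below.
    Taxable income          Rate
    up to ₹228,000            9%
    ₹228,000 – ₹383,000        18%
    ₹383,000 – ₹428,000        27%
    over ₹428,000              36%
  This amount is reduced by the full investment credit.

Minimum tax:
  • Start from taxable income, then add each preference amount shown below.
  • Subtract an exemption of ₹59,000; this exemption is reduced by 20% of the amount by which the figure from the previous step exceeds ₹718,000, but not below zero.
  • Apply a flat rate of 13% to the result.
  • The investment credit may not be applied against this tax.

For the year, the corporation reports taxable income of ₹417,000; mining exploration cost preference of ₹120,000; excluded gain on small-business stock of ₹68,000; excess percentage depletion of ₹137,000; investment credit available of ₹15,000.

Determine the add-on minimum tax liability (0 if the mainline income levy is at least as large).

₹46,814

Mainline income levy:
  ₹228,000 × 9% = ₹20,520
  ₹155,000 × 18% = ₹27,900
  ₹34,000 × 27% = ₹9,180
  → ₹57,600
  Less investment credit ₹15,000 → ₹42,600

Minimum tax:
  Adjusted income: ₹417,000 + ₹120,000 + ₹68,000 + ₹137,000 = ₹742,000
  Exemption: ₹59,000 − 20% × (₹742,000 − ₹718,000) = ₹59,000 − ₹4,800 = ₹54,200
  Base: ₹742,000 − ₹54,200 = ₹687,800
  ₹687,800 × 13% = ₹89,414

Excess of minimum tax over mainline income levy: ₹89,414 − ₹42,600 = ₹46,814.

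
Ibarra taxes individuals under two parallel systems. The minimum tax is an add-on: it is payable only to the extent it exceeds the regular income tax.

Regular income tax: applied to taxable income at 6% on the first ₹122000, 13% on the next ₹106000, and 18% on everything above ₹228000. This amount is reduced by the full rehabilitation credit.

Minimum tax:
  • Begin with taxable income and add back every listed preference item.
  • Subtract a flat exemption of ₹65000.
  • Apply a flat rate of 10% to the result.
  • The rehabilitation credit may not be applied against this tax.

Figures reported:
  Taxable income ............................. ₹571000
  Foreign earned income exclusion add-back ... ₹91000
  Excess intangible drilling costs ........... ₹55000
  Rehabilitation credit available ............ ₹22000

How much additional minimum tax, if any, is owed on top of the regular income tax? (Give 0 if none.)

Minimum tax:
  Adjusted income: ₹571000 + ₹91000 + ₹55000 = ₹717000
  Less exemption ₹65000 → base ₹652000
  ₹652000 × 10% = ₹65200

Regular income tax:
  ₹122000 × 6% = ₹7320
  ₹106000 × 13% = ₹13780
  ₹343000 × 18% = ₹61740
  → ₹82840
  Less rehabilitation credit ₹22000 → ₹60840

Excess of minimum tax over regular income tax: ₹65200 − ₹60840 = ₹4360.

₹4360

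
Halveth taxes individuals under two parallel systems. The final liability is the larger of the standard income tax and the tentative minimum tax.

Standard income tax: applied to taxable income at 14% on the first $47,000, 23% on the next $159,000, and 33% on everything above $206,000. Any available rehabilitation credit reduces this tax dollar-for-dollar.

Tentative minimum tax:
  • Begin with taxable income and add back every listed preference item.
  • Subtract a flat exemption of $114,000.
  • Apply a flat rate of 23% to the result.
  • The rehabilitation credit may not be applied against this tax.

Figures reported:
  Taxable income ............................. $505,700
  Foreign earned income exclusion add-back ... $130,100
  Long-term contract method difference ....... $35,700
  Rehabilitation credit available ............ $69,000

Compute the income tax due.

Standard income tax:
  $47,000 × 14% = $6,580
  $159,000 × 23% = $36,570
  $299,700 × 33% = $98,901
  → $142,051
  Less rehabilitation credit $69,000 → $73,051

Tentative minimum tax:
  Adjusted income: $505,700 + $130,100 + $35,700 = $671,500
  Less exemption $114,000 → base $557,500
  $557,500 × 23% = $128,225

$128,225 > $73,051, so the tentative minimum tax is the binding amount.

$128,225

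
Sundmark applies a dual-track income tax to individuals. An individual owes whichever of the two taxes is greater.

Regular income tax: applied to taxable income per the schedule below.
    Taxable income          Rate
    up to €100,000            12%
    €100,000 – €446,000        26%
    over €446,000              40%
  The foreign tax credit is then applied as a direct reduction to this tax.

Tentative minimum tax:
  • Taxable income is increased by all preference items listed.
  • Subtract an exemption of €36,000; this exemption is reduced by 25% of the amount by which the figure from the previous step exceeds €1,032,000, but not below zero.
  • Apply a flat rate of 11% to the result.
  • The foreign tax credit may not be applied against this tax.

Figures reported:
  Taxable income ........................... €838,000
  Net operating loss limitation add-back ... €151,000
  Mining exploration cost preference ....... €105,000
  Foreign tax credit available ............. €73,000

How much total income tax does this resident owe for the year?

€185,760

Regular income tax:
  €100,000 × 12% = €12,000
  €346,000 × 26% = €89,960
  €392,000 × 40% = €156,800
  → €258,760
  Less foreign tax credit €73,000 → €185,760

Tentative minimum tax:
  Adjusted income: €838,000 + €151,000 + €105,000 = €1,094,000
  Exemption: €36,000 − 25% × (€1,094,000 − €1,032,000) = €36,000 − €15,500 = €20,500
  Base: €1,094,000 − €20,500 = €1,073,500
  €1,073,500 × 11% = €118,085

€185,760 > €118,085, so the regular income tax governs.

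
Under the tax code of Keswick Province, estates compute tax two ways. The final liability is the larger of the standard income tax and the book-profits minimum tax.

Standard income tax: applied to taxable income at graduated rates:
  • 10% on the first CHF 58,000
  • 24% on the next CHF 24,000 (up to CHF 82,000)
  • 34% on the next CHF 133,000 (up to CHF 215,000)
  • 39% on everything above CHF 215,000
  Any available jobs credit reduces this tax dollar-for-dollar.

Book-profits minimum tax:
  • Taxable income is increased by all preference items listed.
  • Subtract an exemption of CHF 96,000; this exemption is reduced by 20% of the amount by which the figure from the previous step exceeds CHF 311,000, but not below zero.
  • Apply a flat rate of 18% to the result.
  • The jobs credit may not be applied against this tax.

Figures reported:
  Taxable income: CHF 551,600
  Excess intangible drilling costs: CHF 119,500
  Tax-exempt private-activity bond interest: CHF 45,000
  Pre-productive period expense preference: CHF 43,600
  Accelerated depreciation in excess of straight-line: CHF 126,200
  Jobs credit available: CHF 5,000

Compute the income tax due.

CHF 183,054

Book-profits minimum tax:
  Adjusted income: CHF 551,600 + CHF 119,500 + CHF 45,000 + CHF 43,600 + CHF 126,200 = CHF 885,900
  Exemption: 20% × (CHF 885,900 − CHF 311,000) = CHF 114,980 ≥ CHF 96,000, so the exemption is fully phased out
  Base: CHF 885,900 − CHF 0 = CHF 885,900
  CHF 885,900 × 18% = CHF 159,462

Standard income tax:
  CHF 58,000 × 10% = CHF 5,800
  CHF 24,000 × 24% = CHF 5,760
  CHF 133,000 × 34% = CHF 45,220
  CHF 336,600 × 39% = CHF 131,274
  → CHF 188,054
  Less jobs credit CHF 5,000 → CHF 183,054

CHF 183,054 > CHF 159,462, so the standard income tax governs.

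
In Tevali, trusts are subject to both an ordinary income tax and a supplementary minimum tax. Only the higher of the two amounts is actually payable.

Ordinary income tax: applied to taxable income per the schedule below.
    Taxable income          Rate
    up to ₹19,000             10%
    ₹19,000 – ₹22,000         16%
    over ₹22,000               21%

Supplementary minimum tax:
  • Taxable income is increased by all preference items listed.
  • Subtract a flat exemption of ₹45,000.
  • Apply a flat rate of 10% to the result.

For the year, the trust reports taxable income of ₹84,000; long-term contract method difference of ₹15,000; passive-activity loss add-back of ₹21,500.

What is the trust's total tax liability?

Ordinary income tax:
  ₹19,000 × 10% = ₹1,900
  ₹3,000 × 16% = ₹480
  ₹62,000 × 21% = ₹13,020
  → ₹15,400

Supplementary minimum tax:
  Adjusted income: ₹84,000 + ₹15,000 + ₹21,500 = ₹120,500
  Less exemption ₹45,000 → base ₹75,500
  ₹75,500 × 10% = ₹7,550

₹15,400 > ₹7,550, so the ordinary income tax governs.

₹15,400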